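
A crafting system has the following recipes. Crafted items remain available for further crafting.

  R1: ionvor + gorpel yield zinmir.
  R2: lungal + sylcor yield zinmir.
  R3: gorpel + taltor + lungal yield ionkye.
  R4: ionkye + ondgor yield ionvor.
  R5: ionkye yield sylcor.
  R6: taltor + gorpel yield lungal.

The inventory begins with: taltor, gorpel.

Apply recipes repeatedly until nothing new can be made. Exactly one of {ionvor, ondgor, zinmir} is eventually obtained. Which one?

zinmir

Using R6, taltor and gorpel make lungal.
gorpel + taltor + lungal → ionkye (R3).
ionkye → sylcor (R5).
lungal + sylcor → zinmir (R2).
ionvor would need ionkye and ondgor (R4), but ondgor is never obtained. No rule produces ondgor, and it is not given.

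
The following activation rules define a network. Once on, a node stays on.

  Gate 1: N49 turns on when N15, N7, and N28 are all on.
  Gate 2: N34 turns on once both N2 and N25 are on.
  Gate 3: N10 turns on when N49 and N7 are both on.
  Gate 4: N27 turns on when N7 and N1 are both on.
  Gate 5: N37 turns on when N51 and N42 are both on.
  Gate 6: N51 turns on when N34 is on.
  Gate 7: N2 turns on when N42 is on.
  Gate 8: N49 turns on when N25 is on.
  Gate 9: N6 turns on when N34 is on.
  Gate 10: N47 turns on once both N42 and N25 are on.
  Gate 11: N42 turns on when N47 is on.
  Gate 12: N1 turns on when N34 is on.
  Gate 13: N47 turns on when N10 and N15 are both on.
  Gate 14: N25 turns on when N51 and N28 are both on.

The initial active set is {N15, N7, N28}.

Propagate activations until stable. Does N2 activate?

Yes

Gate 1: N15, N7, and N28 on → N49 on.
N49 and N7 are on, so N10 turns on (Gate 3).
Gate 13: N10 and N15 on → N47 on.
Gate 11: N47 on → N42 on.
N42 is on, so N2 turns on (Gate 7).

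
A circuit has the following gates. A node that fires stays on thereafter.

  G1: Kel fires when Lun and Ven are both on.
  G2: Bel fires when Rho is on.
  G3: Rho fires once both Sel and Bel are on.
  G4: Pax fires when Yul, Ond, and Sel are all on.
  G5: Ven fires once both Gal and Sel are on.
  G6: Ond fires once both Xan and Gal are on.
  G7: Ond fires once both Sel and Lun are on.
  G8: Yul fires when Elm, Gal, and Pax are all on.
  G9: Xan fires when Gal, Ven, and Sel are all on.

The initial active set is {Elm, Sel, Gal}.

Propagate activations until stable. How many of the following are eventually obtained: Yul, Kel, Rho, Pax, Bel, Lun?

0

Yul would need Elm, Gal, and Pax (G8), but Pax never turns on.
Kel would need Lun and Ven (G1), but Lun never turns on.
Rho would need Sel and Bel (G3), but Bel never turns on.
Pax would need Yul, Ond, and Sel (G4), but Yul never turns on.
Bel would need Rho (G2), but Rho never turns on.
No rule produces Lun, and it is not given.
None of the 6 are reached.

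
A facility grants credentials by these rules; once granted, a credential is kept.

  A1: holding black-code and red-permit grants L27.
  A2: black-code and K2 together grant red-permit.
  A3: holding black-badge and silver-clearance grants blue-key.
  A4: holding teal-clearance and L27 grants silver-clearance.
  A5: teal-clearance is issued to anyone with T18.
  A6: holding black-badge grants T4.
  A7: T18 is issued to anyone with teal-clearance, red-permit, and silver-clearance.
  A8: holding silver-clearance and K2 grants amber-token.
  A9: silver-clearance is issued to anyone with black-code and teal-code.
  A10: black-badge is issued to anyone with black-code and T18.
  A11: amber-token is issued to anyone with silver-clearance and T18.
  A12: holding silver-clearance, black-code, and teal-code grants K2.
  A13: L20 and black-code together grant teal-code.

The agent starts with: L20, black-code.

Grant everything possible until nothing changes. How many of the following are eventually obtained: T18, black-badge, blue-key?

0

T18 would need teal-clearance, red-permit, and silver-clearance (A7), but teal-clearance is never granted.
black-badge would need black-code and T18 (A10), but T18 is never granted.
blue-key would need black-badge and silver-clearance (A3), but black-badge is never granted.
None of the 3 are reached.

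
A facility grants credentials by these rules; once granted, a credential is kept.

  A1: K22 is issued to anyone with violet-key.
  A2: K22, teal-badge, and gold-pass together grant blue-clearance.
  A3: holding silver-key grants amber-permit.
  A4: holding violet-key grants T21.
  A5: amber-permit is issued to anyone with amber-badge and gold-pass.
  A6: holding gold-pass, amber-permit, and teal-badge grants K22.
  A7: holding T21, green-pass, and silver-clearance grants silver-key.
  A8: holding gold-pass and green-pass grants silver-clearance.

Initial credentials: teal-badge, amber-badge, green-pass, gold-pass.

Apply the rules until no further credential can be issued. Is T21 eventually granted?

No

T21 would need violet-key (A4), but violet-key is never granted.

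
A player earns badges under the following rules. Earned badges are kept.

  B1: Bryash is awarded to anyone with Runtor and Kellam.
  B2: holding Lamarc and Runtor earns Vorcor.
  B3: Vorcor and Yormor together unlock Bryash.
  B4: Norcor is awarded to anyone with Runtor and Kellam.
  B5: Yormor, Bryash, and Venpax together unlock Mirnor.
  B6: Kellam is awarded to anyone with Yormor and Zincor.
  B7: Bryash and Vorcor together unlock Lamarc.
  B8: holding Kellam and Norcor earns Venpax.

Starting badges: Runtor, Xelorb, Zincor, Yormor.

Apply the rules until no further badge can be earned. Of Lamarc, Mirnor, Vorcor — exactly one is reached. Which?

With Yormor and Zincor, Kellam is earned (B6).
With Runtor and Kellam, Norcor is earned (B4).
With Runtor and Kellam, Bryash is earned (B1).
With Kellam and Norcor, Venpax is earned (B8).
With Yormor, Bryash, and Venpax, Mirnor is earned (B5).
Vorcor would need Lamarc and Runtor (B2), but Lamarc is never earned. Lamarc would need Bryash and Vorcor (B7), but Vorcor is never earned.

Mirnor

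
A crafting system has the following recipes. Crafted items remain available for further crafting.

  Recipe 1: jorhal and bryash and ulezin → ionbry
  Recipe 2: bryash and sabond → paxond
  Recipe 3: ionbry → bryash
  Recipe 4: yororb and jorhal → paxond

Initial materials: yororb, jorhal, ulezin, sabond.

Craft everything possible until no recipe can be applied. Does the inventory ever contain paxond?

Using Recipe 4, yororb and jorhal make paxond.

Yes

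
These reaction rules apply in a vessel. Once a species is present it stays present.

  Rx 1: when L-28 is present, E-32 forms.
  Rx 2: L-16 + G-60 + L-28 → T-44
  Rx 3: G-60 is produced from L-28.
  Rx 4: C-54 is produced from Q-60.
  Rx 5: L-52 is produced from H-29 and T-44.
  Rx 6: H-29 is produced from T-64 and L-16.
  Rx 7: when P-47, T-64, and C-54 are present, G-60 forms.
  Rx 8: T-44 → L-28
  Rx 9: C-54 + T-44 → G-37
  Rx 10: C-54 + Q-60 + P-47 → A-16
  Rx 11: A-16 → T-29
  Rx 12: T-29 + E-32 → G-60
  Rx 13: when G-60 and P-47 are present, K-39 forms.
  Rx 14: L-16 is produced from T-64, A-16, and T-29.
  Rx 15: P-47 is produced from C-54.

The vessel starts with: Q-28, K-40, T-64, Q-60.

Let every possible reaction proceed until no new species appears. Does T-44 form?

No

T-44 would need L-16, G-60, and L-28 (Rx 2), but L-28 never forms.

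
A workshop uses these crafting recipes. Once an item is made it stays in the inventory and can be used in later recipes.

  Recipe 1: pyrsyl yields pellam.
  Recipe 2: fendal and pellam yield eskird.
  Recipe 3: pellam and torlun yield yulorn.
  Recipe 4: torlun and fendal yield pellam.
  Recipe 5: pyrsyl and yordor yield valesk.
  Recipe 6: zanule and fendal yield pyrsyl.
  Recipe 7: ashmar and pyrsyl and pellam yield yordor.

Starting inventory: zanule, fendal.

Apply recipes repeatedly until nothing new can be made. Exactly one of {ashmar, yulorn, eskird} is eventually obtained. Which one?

eskird

Using Recipe 6, zanule and fendal make pyrsyl.
Using Recipe 1, pyrsyl makes pellam.
fendal and pellam → eskird (Recipe 2).
yulorn would need pellam and torlun (Recipe 3), but torlun is never obtained. No rule produces ashmar, and it is not given.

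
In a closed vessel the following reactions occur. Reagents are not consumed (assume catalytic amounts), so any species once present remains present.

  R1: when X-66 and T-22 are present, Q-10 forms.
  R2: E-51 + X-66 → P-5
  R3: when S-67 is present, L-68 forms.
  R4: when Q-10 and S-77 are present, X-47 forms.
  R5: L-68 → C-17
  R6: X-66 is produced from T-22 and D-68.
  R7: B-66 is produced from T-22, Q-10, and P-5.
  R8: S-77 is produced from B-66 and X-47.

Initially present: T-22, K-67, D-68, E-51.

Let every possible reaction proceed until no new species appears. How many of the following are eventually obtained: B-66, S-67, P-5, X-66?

T-22 and D-68 present → X-66 forms (R6).
E-51 and X-66 present → P-5 forms (R2).
X-66 and T-22 present → Q-10 forms (R1).
T-22, Q-10, and P-5 present → B-66 forms (R7).
B-66: reached.
No rule produces S-67, and it is not given.
P-5: reached.
X-66: reached.
Reached: B-66, P-5, and X-66 — 3 of the 4.

3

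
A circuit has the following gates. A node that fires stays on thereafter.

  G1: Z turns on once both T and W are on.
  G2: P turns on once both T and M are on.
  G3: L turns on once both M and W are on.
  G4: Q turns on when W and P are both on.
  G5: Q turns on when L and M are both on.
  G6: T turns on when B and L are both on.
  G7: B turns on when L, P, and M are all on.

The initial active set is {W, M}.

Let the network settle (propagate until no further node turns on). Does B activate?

B would need L, P, and M (G7), but P never turns on.

No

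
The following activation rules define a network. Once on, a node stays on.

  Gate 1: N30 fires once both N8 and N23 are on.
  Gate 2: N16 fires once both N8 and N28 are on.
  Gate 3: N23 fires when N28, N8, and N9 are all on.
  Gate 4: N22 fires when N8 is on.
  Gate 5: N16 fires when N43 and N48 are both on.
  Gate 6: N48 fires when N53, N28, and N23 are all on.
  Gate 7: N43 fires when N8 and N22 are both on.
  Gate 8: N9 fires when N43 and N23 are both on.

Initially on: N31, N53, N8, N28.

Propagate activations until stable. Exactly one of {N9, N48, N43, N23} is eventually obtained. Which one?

N8 is on, so N22 fires (Gate 4).
N8 and N22 are on, so N43 fires (Gate 7).
N23 would need N28, N8, and N9 (Gate 3), but N9 never turns on. N9 would need N43 and N23 (Gate 8), but N23 never turns on. N48 would need N53, N28, and N23 (Gate 6), but N23 never turns on.

N43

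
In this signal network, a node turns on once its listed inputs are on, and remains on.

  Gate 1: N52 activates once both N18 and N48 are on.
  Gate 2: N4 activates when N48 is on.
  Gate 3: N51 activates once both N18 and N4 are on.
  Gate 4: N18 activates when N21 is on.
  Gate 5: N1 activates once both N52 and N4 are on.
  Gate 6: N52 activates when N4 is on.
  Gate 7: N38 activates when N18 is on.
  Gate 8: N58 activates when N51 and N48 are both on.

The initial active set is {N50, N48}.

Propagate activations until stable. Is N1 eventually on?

Gate 2: N48 on → N4 on.
Gate 6: N4 on → N52 on.
Gate 5: N52 and N4 on → N1 on.

Yes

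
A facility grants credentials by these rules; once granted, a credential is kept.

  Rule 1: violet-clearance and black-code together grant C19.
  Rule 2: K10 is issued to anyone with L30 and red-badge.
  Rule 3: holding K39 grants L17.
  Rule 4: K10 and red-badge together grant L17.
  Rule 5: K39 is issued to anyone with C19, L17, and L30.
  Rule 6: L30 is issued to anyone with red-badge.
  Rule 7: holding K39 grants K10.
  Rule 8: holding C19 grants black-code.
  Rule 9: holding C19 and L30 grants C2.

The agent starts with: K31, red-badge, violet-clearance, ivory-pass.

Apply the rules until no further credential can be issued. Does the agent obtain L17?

Yes

Holding red-badge grants L30 (Rule 6).
Holding L30 and red-badge grants K10 (Rule 2).
Holding K10 and red-badge grants L17 (Rule 4).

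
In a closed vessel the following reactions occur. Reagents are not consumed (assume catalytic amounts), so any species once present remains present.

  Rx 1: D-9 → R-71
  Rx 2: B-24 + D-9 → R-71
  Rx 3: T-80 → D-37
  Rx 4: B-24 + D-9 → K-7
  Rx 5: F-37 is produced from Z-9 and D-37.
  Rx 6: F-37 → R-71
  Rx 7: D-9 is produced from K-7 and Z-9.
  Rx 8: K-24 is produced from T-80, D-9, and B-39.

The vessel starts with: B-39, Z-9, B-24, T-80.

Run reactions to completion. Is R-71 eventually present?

Yes

T-80 present → D-37 forms (Rx 3).
Z-9 and D-37 present → F-37 forms (Rx 5).
F-37 present → R-71 forms (Rx 6).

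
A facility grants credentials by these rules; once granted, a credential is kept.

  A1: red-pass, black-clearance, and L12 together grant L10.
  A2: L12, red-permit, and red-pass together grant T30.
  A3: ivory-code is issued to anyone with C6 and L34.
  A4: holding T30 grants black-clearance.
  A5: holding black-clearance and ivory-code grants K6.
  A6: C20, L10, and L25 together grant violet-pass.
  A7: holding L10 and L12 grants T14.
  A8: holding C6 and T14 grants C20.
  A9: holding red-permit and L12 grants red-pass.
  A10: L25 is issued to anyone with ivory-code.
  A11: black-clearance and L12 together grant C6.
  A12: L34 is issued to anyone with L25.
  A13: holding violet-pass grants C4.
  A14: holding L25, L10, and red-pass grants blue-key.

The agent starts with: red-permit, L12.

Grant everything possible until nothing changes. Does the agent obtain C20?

Yes

Holding red-permit and L12 grants red-pass (A9).
Holding L12, red-permit, and red-pass grants T30 (A2).
Holding T30 grants black-clearance (A4).
Holding red-pass, black-clearance, and L12 grants L10 (A1).
Holding black-clearance and L12 grants C6 (A11).
Holding L10 and L12 grants T14 (A7).
Holding C6 and T14 grants C20 (A8).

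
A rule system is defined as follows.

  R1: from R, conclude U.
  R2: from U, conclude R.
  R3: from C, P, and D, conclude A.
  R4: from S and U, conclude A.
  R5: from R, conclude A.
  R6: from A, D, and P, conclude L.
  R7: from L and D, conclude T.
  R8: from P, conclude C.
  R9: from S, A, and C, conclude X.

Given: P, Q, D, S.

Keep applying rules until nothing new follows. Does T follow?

Yes

From P, R8 gives C.
C, P, and D hold, so A follows (R3).
A, D, and P hold, so L follows (R6).
L and D hold, so T follows (R7).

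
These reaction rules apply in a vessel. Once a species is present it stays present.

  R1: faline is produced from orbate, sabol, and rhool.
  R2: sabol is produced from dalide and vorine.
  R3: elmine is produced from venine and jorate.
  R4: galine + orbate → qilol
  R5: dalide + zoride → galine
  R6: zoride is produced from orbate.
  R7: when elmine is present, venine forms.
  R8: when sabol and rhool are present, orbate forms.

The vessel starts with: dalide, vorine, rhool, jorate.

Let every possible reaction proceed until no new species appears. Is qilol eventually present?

Yes

dalide and vorine present → sabol forms (R2).
sabol and rhool present → orbate forms (R8).
orbate present → zoride forms (R6).
dalide and zoride present → galine forms (R5).
galine and orbate present → qilol forms (R4).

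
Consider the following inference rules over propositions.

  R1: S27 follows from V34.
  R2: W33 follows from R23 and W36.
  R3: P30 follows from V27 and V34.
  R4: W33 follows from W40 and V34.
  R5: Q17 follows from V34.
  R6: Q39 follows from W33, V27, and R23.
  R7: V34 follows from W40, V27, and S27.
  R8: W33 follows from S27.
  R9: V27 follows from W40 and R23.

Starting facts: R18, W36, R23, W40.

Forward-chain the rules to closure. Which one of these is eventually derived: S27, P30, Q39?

Q39

R23 and W36 hold, so W33 follows (R2).
W40 and R23 hold, so V27 follows (R9).
W33, V27, and R23 hold, so Q39 follows (R6).
S27 would need V34 (R1), but V34 is never established. P30 would need V27 and V34 (R3), but V34 is never established.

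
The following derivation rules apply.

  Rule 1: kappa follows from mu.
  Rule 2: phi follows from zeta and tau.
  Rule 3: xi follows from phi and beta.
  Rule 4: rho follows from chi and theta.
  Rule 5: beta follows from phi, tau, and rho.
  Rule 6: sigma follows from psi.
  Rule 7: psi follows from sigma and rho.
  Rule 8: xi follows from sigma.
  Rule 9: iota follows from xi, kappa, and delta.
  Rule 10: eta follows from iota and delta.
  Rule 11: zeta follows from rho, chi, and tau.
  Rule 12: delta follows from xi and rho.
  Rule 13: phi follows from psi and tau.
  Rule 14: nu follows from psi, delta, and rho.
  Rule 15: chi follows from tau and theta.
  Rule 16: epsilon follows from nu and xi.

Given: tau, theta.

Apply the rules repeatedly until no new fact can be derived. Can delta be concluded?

Yes

tau and theta hold, so chi follows (Rule 15).
chi and theta hold, so rho follows (Rule 4).
From rho, chi, and tau, Rule 11 gives zeta.
From zeta and tau, Rule 2 gives phi.
From phi, tau, and rho, Rule 5 gives beta.
From phi and beta, Rule 3 gives xi.
xi and rho hold, so delta follows (Rule 12).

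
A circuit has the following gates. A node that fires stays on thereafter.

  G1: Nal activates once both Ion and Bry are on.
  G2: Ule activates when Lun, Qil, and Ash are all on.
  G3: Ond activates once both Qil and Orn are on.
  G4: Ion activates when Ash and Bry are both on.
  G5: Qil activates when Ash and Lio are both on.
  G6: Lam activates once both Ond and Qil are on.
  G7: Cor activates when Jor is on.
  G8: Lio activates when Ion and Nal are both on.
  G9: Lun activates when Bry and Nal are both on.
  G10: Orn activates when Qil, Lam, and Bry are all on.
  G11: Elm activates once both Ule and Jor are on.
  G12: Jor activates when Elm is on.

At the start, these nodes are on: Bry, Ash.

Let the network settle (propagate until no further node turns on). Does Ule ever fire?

Yes

G4: Ash and Bry on → Ion on.
Ion and Bry are on, so Nal activates (G1).
Bry and Nal are on, so Lun activates (G9).
Ion and Nal are on, so Lio activates (G8).
Ash and Lio are on, so Qil activates (G5).
Lun, Qil, and Ash are on, so Ule activates (G2).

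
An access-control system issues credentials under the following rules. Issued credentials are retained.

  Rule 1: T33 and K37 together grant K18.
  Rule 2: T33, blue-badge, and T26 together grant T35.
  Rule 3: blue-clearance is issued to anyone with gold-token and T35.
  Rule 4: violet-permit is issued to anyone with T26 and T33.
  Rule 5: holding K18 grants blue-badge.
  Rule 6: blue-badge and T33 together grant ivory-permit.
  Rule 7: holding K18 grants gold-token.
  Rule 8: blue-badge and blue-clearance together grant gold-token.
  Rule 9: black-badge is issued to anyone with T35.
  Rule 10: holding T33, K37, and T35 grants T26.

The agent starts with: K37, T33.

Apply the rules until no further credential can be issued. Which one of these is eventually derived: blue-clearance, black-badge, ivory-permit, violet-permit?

ivory-permit

Holding T33 and K37 grants K18 (Rule 1).
Holding K18 grants blue-badge (Rule 5).
Holding blue-badge and T33 grants ivory-permit (Rule 6).
blue-clearance would need gold-token and T35 (Rule 3), but T35 is never granted. violet-permit would need T26 and T33 (Rule 4), but T26 is never granted. black-badge would need T35 (Rule 9), but T35 is never granted.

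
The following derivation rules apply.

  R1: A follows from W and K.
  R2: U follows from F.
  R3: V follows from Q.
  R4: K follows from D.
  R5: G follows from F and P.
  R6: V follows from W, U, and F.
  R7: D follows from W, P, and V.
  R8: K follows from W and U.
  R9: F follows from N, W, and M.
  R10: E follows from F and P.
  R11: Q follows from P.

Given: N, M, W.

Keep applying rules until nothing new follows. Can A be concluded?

N, W, and M hold, so F follows (R9).
F holds, so U follows (R2).
W and U hold, so K follows (R8).
W and K hold, so A follows (R1).

Yes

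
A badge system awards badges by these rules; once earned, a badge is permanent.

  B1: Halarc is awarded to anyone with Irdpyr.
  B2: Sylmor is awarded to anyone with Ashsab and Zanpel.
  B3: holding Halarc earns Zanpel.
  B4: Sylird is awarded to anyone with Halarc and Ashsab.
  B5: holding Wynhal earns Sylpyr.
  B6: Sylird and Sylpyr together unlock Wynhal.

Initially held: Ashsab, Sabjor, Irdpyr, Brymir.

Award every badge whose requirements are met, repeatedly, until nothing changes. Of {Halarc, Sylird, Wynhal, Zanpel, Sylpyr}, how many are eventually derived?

With Irdpyr, Halarc is earned (B1).
With Halarc and Ashsab, Sylird is earned (B4).
With Halarc, Zanpel is earned (B3).
Halarc: reached.
Sylird: reached.
Wynhal would need Sylird and Sylpyr (B6), but Sylpyr is never earned.
Zanpel: reached.
Sylpyr would need Wynhal (B5), but Wynhal is never earned.
Reached: Halarc, Sylird, and Zanpel — 3 of the 5.

3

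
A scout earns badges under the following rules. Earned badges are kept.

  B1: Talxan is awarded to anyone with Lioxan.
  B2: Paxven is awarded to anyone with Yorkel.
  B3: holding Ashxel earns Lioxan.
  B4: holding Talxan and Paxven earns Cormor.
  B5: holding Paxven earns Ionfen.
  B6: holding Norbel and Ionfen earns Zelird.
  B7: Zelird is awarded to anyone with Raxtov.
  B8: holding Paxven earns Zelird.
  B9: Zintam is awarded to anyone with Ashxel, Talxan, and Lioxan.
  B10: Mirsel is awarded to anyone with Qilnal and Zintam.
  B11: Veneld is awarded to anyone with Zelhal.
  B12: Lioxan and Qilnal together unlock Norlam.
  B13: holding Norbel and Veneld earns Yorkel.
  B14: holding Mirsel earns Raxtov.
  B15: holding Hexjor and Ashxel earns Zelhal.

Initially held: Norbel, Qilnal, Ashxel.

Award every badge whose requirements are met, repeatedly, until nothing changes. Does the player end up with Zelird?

With Ashxel, Lioxan is earned (B3).
With Lioxan, Talxan is earned (B1).
With Ashxel, Talxan, and Lioxan, Zintam is earned (B9).
With Qilnal and Zintam, Mirsel is earned (B10).
With Mirsel, Raxtov is earned (B14).
With Raxtov, Zelird is earned (B7).

Yes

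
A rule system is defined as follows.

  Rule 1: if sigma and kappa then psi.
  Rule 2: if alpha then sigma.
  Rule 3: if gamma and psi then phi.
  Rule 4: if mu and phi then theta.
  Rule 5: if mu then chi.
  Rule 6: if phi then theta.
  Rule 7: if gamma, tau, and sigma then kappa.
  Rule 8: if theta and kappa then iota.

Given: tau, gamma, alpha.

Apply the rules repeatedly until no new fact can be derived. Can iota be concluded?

alpha holds, so sigma follows (Rule 2).
From gamma, tau, and sigma, Rule 7 gives kappa.
sigma and kappa hold, so psi follows (Rule 1).
From gamma and psi, Rule 3 gives phi.
phi holds, so theta follows (Rule 6).
From theta and kappa, Rule 8 gives iota.

Yes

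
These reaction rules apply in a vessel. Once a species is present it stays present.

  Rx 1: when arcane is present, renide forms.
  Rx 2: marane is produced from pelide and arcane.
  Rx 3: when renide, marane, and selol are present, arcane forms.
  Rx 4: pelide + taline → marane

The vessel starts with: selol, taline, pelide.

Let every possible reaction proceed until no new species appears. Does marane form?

Yes

pelide and taline present → marane forms (Rx 4).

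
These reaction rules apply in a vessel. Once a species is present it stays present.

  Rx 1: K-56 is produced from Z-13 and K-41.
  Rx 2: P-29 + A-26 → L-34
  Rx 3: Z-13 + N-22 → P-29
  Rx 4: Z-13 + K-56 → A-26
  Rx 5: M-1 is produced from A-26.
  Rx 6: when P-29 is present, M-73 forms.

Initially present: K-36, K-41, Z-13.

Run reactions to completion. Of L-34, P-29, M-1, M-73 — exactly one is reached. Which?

Z-13 and K-41 present → K-56 forms (Rx 1).
Z-13 and K-56 present → A-26 forms (Rx 4).
A-26 present → M-1 forms (Rx 5).
M-73 would need P-29 (Rx 6), but P-29 never forms. L-34 would need P-29 and A-26 (Rx 2), but P-29 never forms. P-29 would need Z-13 and N-22 (Rx 3), but N-22 never forms.

M-1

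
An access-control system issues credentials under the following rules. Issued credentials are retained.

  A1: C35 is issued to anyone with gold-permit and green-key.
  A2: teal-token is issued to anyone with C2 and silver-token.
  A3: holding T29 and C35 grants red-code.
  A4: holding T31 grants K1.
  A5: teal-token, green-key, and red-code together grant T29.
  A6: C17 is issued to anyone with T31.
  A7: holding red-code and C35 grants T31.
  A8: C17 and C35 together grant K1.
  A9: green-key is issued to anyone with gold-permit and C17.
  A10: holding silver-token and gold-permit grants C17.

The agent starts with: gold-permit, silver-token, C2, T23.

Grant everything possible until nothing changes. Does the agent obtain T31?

T31 would need red-code and C35 (A7), but red-code is never granted.

No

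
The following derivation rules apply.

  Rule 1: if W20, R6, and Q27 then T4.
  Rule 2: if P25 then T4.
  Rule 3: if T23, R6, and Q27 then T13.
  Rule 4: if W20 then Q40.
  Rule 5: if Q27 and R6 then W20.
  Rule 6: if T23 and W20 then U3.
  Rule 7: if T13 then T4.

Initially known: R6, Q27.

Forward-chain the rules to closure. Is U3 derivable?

U3 would need T23 and W20 (Rule 6), but T23 is never established.

No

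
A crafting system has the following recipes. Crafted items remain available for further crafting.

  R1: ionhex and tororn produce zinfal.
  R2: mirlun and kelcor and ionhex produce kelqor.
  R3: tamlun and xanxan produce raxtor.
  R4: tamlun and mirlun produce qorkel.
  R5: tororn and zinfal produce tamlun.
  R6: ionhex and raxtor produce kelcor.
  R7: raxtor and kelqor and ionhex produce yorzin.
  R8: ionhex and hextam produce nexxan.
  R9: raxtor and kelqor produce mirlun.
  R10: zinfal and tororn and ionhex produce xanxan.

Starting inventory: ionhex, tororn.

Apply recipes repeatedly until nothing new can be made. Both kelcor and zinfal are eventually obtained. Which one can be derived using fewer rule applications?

zinfal

zinfal: ionhex and tororn → zinfal (R1). [1 rule application]
kelcor: Using R1, ionhex and tororn make zinfal. Using R10, zinfal, tororn, and ionhex make xanxan. tororn and zinfal → tamlun (R5). tamlun and xanxan → raxtor (R3). ionhex and raxtor → kelcor (R6). [5 rule applications]
zinfal needs fewer.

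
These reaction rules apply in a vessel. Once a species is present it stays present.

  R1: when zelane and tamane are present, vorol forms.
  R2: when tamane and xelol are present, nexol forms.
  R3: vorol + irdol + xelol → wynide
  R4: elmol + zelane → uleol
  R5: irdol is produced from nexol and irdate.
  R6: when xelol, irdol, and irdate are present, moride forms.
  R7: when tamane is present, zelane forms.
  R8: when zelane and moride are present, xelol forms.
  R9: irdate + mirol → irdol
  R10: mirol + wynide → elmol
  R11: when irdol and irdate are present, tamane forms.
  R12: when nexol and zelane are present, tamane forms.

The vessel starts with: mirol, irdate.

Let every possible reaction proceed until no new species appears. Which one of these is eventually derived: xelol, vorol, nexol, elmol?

vorol

irdate and mirol present → irdol forms (R9).
irdol and irdate present → tamane forms (R11).
tamane present → zelane forms (R7).
zelane and tamane present → vorol forms (R1).
nexol would need tamane and xelol (R2), but xelol never forms. elmol would need mirol and wynide (R10), but wynide never forms. xelol would need zelane and moride (R8), but moride never forms.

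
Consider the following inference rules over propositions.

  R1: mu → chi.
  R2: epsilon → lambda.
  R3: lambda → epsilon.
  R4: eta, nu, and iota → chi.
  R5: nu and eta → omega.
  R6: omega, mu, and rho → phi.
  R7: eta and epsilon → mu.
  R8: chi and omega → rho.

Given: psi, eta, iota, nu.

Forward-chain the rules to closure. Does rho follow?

Yes

nu and eta hold, so omega follows (R5).
From eta, nu, and iota, R4 gives chi.
chi and omega hold, so rho follows (R8).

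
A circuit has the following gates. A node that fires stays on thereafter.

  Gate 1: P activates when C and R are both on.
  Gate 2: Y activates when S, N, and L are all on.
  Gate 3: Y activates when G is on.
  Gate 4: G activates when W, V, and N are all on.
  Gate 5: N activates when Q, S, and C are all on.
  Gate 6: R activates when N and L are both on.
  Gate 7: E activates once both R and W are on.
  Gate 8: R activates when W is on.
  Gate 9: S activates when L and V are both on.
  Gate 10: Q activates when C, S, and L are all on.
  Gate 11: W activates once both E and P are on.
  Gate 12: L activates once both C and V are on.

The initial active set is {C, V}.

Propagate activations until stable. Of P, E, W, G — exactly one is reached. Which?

P

C and V are on, so L activates (Gate 12).
L and V are on, so S activates (Gate 9).
C, S, and L are on, so Q activates (Gate 10).
Q, S, and C are on, so N activates (Gate 5).
N and L are on, so R activates (Gate 6).
C and R are on, so P activates (Gate 1).
E would need R and W (Gate 7), but W never turns on. G would need W, V, and N (Gate 4), but W never turns on. W would need E and P (Gate 11), but E never turns on.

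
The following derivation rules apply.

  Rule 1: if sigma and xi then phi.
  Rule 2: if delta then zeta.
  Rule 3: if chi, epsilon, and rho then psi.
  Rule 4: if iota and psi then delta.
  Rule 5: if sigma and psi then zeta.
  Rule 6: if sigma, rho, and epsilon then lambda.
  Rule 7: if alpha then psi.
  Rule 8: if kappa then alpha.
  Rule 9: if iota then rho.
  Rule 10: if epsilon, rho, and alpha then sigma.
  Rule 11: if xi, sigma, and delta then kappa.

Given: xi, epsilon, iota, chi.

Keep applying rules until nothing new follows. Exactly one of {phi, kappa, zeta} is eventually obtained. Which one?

zeta

iota holds, so rho follows (Rule 9).
From chi, epsilon, and rho, Rule 3 gives psi.
From iota and psi, Rule 4 gives delta.
delta holds, so zeta follows (Rule 2).
phi would need sigma and xi (Rule 1), but sigma is never established. kappa would need xi, sigma, and delta (Rule 11), but sigma is never established.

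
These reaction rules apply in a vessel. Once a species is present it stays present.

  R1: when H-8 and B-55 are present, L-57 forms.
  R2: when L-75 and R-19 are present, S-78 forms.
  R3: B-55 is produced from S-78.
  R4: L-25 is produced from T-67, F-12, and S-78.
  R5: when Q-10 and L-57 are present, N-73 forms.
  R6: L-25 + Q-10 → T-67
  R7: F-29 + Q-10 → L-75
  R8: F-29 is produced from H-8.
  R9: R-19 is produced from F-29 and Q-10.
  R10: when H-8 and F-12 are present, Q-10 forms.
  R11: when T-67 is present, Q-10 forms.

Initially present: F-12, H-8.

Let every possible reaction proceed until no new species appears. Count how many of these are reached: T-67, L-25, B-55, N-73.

2

H-8 present → F-29 forms (R8).
H-8 and F-12 present → Q-10 forms (R10).
F-29 and Q-10 present → L-75 forms (R7).
F-29 and Q-10 present → R-19 forms (R9).
L-75 and R-19 present → S-78 forms (R2).
S-78 present → B-55 forms (R3).
H-8 and B-55 present → L-57 forms (R1).
Q-10 and L-57 present → N-73 forms (R5).
T-67 would need L-25 and Q-10 (R6), but L-25 never forms.
L-25 would need T-67, F-12, and S-78 (R4), but T-67 never forms.
B-55: reached.
N-73: reached.
Reached: B-55 and N-73 — 2 of the 4.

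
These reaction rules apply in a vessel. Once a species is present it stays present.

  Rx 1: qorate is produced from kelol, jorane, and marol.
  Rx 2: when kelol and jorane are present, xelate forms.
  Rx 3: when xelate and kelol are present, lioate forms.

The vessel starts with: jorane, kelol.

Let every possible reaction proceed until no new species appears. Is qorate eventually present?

qorate would need kelol, jorane, and marol (Rx 1), but marol never forms.

No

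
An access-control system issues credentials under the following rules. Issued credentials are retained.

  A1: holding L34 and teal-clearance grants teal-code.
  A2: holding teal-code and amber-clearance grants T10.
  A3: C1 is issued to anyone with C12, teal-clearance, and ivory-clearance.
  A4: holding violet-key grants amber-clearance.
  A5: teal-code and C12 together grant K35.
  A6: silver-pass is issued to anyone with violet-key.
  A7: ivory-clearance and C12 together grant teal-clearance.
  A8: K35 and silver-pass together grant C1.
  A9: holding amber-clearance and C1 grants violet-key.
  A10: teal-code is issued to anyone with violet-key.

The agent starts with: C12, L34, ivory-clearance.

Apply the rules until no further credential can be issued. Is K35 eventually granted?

Holding ivory-clearance and C12 grants teal-clearance (A7).
Holding L34 and teal-clearance grants teal-code (A1).
Holding teal-code and C12 grants K35 (A5).

Yes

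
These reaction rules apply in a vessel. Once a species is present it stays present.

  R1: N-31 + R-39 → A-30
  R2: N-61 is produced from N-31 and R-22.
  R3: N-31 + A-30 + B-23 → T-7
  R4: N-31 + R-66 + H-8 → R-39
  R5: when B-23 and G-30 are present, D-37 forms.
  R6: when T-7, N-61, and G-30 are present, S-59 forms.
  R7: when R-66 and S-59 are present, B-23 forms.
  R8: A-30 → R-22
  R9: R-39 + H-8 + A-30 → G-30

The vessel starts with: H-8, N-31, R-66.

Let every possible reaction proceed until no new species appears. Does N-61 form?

Yes

N-31, R-66, and H-8 present → R-39 forms (R4).
N-31 and R-39 present → A-30 forms (R1).
A-30 present → R-22 forms (R8).
N-31 and R-22 present → N-61 forms (R2).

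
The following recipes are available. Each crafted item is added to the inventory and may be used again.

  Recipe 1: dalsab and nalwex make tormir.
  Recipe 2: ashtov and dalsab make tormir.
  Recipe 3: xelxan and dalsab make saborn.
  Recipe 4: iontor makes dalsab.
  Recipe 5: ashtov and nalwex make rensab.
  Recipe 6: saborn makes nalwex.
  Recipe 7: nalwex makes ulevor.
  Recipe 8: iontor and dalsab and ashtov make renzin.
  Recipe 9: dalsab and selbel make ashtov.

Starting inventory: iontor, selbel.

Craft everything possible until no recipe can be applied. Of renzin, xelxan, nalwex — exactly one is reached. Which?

renzin

iontor → dalsab (Recipe 4).
dalsab and selbel → ashtov (Recipe 9).
Using Recipe 8, iontor, dalsab, and ashtov make renzin.
No rule produces xelxan, and it is not given. nalwex would need saborn (Recipe 6), but saborn is never obtained.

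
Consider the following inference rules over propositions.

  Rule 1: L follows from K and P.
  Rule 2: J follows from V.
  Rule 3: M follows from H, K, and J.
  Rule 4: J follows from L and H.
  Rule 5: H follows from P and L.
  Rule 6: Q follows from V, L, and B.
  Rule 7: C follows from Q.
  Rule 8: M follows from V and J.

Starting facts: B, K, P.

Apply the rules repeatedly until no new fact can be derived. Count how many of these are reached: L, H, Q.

2

From K and P, Rule 1 gives L.
P and L hold, so H follows (Rule 5).
L: reached.
H: reached.
Q would need V, L, and B (Rule 6), but V is never established.
Reached: L and H — 2 of the 3.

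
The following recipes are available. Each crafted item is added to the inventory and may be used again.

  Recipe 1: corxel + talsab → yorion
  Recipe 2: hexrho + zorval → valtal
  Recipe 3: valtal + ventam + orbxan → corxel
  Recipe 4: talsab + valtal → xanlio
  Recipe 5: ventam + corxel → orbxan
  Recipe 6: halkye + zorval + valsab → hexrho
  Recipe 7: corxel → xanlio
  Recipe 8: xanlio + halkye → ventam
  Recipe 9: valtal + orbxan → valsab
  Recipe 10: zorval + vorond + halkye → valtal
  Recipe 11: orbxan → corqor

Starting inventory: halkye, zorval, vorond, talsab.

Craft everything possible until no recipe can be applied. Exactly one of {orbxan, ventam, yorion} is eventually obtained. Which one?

ventam

Using Recipe 10, zorval, vorond, and halkye make valtal.
talsab + valtal → xanlio (Recipe 4).
Using Recipe 8, xanlio and halkye make ventam.
yorion would need corxel and talsab (Recipe 1), but corxel is never obtained. orbxan would need ventam and corxel (Recipe 5), but corxel is never obtained.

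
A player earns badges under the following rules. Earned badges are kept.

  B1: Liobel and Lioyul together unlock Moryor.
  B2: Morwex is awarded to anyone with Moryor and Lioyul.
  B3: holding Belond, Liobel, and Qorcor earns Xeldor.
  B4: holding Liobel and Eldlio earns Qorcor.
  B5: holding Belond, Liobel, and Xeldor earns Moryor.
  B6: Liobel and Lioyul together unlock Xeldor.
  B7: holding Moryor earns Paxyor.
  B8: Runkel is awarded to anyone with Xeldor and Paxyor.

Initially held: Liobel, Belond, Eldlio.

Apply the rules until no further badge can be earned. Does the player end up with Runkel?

Yes

With Liobel and Eldlio, Qorcor is earned (B4).
With Belond, Liobel, and Qorcor, Xeldor is earned (B3).
With Belond, Liobel, and Xeldor, Moryor is earned (B5).
With Moryor, Paxyor is earned (B7).
With Xeldor and Paxyor, Runkel is earned (B8).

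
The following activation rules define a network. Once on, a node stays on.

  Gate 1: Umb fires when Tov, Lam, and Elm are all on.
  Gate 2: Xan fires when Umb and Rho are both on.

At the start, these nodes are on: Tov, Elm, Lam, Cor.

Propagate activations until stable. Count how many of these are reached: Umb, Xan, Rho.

1

Gate 1: Tov, Lam, and Elm on → Umb on.
Umb: reached.
Xan would need Umb and Rho (Gate 2), but Rho never turns on.
No rule produces Rho, and it is not given.
Reached: Umb — 1 of the 3.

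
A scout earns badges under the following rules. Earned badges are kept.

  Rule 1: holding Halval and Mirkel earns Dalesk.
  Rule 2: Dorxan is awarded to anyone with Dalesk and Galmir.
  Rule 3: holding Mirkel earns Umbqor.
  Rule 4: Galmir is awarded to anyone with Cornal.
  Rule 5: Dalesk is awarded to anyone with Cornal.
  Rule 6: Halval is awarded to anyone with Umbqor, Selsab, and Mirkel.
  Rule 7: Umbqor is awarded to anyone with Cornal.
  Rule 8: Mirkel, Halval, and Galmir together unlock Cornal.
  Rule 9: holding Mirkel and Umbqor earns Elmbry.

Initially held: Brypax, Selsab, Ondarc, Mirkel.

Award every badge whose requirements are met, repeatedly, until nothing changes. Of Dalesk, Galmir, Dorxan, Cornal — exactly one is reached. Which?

Dalesk

With Mirkel, Umbqor is earned (Rule 3).
With Umbqor, Selsab, and Mirkel, Halval is earned (Rule 6).
With Halval and Mirkel, Dalesk is earned (Rule 1).
Dorxan would need Dalesk and Galmir (Rule 2), but Galmir is never earned. Cornal would need Mirkel, Halval, and Galmir (Rule 8), but Galmir is never earned. Galmir would need Cornal (Rule 4), but Cornal is never earned.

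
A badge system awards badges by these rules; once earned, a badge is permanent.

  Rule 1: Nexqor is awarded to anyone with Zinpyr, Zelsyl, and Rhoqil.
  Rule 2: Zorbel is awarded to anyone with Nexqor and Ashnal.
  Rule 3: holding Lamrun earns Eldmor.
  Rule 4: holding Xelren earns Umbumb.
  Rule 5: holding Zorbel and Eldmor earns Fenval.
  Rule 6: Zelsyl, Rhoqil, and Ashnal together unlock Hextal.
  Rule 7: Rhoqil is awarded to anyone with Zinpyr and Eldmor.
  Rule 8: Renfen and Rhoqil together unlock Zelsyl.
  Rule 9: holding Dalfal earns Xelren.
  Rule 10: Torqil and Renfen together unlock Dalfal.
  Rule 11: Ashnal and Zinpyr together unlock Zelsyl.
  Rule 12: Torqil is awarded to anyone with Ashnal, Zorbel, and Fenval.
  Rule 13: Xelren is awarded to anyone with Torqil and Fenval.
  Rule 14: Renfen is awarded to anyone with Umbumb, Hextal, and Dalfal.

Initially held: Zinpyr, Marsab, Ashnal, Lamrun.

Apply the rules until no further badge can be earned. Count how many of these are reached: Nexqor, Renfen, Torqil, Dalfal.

With Ashnal and Zinpyr, Zelsyl is earned (Rule 11).
With Lamrun, Eldmor is earned (Rule 3).
With Zinpyr and Eldmor, Rhoqil is earned (Rule 7).
With Zinpyr, Zelsyl, and Rhoqil, Nexqor is earned (Rule 1).
With Nexqor and Ashnal, Zorbel is earned (Rule 2).
With Zorbel and Eldmor, Fenval is earned (Rule 5).
With Ashnal, Zorbel, and Fenval, Torqil is earned (Rule 12).
Nexqor: reached.
Renfen would need Umbumb, Hextal, and Dalfal (Rule 14), but Dalfal is never earned.
Torqil: reached.
Dalfal would need Torqil and Renfen (Rule 10), but Renfen is never earned.
Reached: Nexqor and Torqil — 2 of the 4.

2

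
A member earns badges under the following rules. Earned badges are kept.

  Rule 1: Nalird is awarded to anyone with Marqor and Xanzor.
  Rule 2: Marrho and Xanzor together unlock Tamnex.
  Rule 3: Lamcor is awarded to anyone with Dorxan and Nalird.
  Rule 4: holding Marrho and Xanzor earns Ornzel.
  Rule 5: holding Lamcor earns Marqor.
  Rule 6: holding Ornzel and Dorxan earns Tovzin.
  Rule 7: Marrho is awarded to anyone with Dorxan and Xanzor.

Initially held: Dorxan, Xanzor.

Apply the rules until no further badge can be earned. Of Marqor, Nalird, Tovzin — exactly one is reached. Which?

With Dorxan and Xanzor, Marrho is earned (Rule 7).
With Marrho and Xanzor, Ornzel is earned (Rule 4).
With Ornzel and Dorxan, Tovzin is earned (Rule 6).
Marqor would need Lamcor (Rule 5), but Lamcor is never earned. Nalird would need Marqor and Xanzor (Rule 1), but Marqor is never earned.

Tovzin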